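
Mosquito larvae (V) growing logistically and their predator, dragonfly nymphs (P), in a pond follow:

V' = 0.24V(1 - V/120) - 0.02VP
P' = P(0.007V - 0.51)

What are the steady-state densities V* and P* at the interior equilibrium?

From dP/dt = 0 with P > 0: 0.007V* = 0.51, so V* = 72.9.
Substitute into dV/dt = 0: 0.24(1 - 72.9/120) = 0.02P*.
The bracket is 0.393, giving P* = 0.0943/0.02 = 4.71.

V* ≈ 72.9, P* ≈ 4.71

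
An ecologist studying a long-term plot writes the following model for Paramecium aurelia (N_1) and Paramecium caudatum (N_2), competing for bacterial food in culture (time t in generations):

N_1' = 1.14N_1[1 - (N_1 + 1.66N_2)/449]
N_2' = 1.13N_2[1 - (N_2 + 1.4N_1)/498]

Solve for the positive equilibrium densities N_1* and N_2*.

Setting both brackets to zero gives the nullclines N_1 + 1.66N_2 = 449 and 1.4N_1 + N_2 = 498.
Substituting N_2 = 498 - 1.4N_1 into the first: N_1(1 - 1.66·1.4) = 449 - 1.66·498.
So N_1* = -378/-1.32 = 285, and then N_2* = 498 - 1.4·285 = 98.6.

N_1* ≈ 285, N_2* ≈ 98.6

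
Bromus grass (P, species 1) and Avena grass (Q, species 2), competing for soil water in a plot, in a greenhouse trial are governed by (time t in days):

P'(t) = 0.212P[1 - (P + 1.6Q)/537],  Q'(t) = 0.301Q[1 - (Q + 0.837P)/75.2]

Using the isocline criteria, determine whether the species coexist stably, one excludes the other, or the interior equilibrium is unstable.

Compare the nullcline intercepts: K1/α12 = 537/1.6 = 336 > K2 = 75.2; K2/α21 = 75.2/0.837 = 89.8 < K1 = 537.
Since the inequalities point opposite ways, species 1 can invade but species 2 cannot.

species 1 excludes species 2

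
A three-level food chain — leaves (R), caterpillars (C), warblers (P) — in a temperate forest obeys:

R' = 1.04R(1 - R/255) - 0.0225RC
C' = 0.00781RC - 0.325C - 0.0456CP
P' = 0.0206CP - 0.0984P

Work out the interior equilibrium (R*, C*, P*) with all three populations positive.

From dP/dt = 0: 0.0206C* = 0.0984, so C* = 4.78.
From dR/dt = 0: 1.04(1 - R*/255) = 0.0225·4.78, giving R* = 255·(1 - 0.103) = 229.
From dC/dt = 0: 0.00781·229 - 0.325 = 0.0456P*, so P* = 1.46/0.0456 = 32.

R* ≈ 229, C* ≈ 4.78, P* ≈ 32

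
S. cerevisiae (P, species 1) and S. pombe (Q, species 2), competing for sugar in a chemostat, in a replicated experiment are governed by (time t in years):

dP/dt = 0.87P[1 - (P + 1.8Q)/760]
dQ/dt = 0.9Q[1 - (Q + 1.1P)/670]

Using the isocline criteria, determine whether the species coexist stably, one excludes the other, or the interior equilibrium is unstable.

unstable coexistence (outcome depends on initial conditions)

Compare the nullcline intercepts: K1/α12 = 760/1.8 = 422 < K2 = 670; K2/α21 = 670/1.1 = 609 < K1 = 760.
Since both are reversed, neither can invade when rare; the interior point is a saddle.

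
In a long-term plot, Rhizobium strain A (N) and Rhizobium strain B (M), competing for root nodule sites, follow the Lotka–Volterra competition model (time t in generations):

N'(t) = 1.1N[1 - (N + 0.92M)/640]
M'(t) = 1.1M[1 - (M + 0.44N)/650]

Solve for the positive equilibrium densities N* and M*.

Setting both brackets to zero gives the nullclines N + 0.92M = 640 and 0.44N + M = 650.
Substituting M = 650 - 0.44N into the first: N(1 - 0.92·0.44) = 640 - 0.92·650.
So N* = 42/0.595 = 70.6, and then M* = 650 - 0.44·70.6 = 619.

N* ≈ 70.6, M* ≈ 619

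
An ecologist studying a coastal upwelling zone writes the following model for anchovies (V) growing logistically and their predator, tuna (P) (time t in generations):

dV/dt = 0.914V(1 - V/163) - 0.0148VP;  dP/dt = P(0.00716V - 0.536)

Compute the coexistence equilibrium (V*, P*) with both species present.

V* ≈ 74.9, P* ≈ 33.4

From dP/dt = 0 with P > 0: 0.00716V* = 0.536, so V* = 74.9.
Substitute into dV/dt = 0: 0.914(1 - 74.9/163) = 0.0148P*.
The bracket is 0.541, giving P* = 0.494/0.0148 = 33.4.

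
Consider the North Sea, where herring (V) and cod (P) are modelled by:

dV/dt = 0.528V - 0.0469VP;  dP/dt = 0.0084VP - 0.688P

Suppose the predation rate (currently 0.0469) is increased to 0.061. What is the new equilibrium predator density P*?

P* ≈ 8.66

At the interior fixed point, setting dV/dt = 0 with V > 0 fixes P* = (prey growth rate)/(VP coefficient) — independent of the other coefficients.
With the change, P* = 0.528/0.061 = 8.66; it falls from 11.3.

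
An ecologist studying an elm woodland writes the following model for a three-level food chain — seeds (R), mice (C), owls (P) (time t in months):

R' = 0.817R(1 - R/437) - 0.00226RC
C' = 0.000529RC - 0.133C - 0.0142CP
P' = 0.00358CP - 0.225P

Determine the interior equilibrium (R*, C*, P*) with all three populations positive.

R* ≈ 361, C* ≈ 62.8, P* ≈ 4.08

From dP/dt = 0: 0.00358C* = 0.225, so C* = 62.8.
From dR/dt = 0: 0.817(1 - R*/437) = 0.00226·62.8, giving R* = 437·(1 - 0.174) = 361.
From dC/dt = 0: 0.000529·361 - 0.133 = 0.0142P*, so P* = 0.058/0.0142 = 4.08.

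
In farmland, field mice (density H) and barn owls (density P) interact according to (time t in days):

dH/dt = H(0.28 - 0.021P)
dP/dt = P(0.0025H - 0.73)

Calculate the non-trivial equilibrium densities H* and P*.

H* ≈ 292, P* ≈ 13.3

Set dP/dt = 0 with P > 0: 0.0025H - 0.73 = 0, so H* = 0.73/0.0025 = 292.
Set dH/dt = 0 with H > 0: 0.28 - 0.021P = 0, so P* = 0.28/0.021 = 13.3.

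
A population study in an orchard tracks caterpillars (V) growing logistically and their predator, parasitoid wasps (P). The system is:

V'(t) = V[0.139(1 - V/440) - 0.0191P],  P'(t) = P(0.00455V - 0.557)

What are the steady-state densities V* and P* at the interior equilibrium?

V* ≈ 122, P* ≈ 5.25

From dP/dt = 0 with P > 0: 0.00455V* = 0.557, so V* = 122.
Substitute into dV/dt = 0: 0.139(1 - 122/440) = 0.0191P*.
The bracket is 0.722, giving P* = 0.1/0.0191 = 5.25.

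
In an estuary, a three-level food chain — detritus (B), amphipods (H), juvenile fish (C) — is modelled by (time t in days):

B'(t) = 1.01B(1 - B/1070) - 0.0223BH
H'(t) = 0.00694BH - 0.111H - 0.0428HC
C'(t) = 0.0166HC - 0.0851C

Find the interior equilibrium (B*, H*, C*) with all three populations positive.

B* ≈ 949, H* ≈ 5.13, C* ≈ 151

From dC/dt = 0: 0.0166H* = 0.0851, so H* = 5.13.
From dB/dt = 0: 1.01(1 - B*/1070) = 0.0223·5.13, giving B* = 1070·(1 - 0.113) = 949.
From dH/dt = 0: 0.00694·949 - 0.111 = 0.0428C*, so C* = 6.47/0.0428 = 151.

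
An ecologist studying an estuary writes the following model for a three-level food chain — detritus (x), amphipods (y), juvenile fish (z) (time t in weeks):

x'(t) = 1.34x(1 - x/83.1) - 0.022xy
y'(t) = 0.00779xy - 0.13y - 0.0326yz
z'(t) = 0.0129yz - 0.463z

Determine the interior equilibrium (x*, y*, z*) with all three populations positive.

From dz/dt = 0: 0.0129y* = 0.463, so y* = 35.9.
From dx/dt = 0: 1.34(1 - x*/83.1) = 0.022·35.9, giving x* = 83.1·(1 - 0.589) = 34.1.
From dy/dt = 0: 0.00779·34.1 - 0.13 = 0.0326z*, so z* = 0.136/0.0326 = 4.17.

x* ≈ 34.1, y* ≈ 35.9, z* ≈ 4.17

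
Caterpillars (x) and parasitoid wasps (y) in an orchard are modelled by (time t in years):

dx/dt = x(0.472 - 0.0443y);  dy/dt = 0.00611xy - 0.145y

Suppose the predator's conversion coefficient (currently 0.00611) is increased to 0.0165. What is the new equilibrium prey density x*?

x* ≈ 8.79

At the interior fixed point, setting dy/dt = 0 with y > 0 fixes x* = (predator death rate)/(xy coefficient) — independent of the other coefficients.
With the change, x* = 0.145/0.0165 = 8.79; it falls from 23.7.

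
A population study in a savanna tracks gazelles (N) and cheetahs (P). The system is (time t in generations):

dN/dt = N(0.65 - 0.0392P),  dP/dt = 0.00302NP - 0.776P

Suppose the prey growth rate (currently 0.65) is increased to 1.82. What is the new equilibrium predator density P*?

At the interior fixed point, setting dN/dt = 0 with N > 0 fixes P* = (prey growth rate)/(NP coefficient) — independent of the other coefficients.
With the change, P* = 1.82/0.0392 = 46.4; it rises from 16.6.

P* ≈ 46.4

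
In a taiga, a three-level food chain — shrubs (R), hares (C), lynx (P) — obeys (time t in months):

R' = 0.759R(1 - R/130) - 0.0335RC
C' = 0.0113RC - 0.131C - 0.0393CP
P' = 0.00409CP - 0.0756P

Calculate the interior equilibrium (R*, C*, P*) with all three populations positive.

R* ≈ 23.9, C* ≈ 18.5, P* ≈ 3.55

From dP/dt = 0: 0.00409C* = 0.0756, so C* = 18.5.
From dR/dt = 0: 0.759(1 - R*/130) = 0.0335·18.5, giving R* = 130·(1 - 0.816) = 23.9.
From dC/dt = 0: 0.0113·23.9 - 0.131 = 0.0393P*, so P* = 0.14/0.0393 = 3.55.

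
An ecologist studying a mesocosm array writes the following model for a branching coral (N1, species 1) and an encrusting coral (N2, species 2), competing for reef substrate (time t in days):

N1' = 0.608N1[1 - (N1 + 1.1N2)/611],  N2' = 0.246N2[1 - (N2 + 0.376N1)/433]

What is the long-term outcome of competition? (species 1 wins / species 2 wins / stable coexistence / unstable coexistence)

stable coexistence

Compare the nullcline intercepts: K1/α12 = 611/1.1 = 555 > K2 = 433; K2/α21 = 433/0.376 = 1150 > K1 = 611.
Since both inequalities hold, each species can invade when rare, so the interior equilibrium is stable.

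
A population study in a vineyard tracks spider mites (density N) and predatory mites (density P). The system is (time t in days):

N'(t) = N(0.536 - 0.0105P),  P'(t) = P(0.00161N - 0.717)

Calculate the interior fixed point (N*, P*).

Set dP/dt = 0 with P > 0: 0.00161N - 0.717 = 0, so N* = 0.717/0.00161 = 445.
Set dN/dt = 0 with N > 0: 0.536 - 0.0105P = 0, so P* = 0.536/0.0105 = 51.

N* ≈ 445, P* ≈ 51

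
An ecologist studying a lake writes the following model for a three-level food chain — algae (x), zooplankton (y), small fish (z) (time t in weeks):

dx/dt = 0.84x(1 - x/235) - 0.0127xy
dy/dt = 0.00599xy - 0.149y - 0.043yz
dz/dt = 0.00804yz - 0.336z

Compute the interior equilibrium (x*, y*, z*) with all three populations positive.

x* ≈ 86.5, y* ≈ 41.8, z* ≈ 8.59

From dz/dt = 0: 0.00804y* = 0.336, so y* = 41.8.
From dx/dt = 0: 0.84(1 - x*/235) = 0.0127·41.8, giving x* = 235·(1 - 0.632) = 86.5.
From dy/dt = 0: 0.00599·86.5 - 0.149 = 0.043z*, so z* = 0.369/0.043 = 8.59.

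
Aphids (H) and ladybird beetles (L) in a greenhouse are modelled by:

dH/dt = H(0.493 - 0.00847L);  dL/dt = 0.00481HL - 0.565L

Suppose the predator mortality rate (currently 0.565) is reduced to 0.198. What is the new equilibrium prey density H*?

At the interior fixed point, setting dL/dt = 0 with L > 0 fixes H* = (predator death rate)/(HL coefficient) — independent of the other coefficients.
With the change, H* = 0.198/0.00481 = 41.2; it falls from 117.

H* ≈ 41.2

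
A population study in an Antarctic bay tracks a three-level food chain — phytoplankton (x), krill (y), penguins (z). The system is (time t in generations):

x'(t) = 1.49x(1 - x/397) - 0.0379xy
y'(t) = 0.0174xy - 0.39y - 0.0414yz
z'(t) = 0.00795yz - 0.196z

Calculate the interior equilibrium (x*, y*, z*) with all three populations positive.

x* ≈ 148, y* ≈ 24.7, z* ≈ 52.8

From dz/dt = 0: 0.00795y* = 0.196, so y* = 24.7.
From dx/dt = 0: 1.49(1 - x*/397) = 0.0379·24.7, giving x* = 397·(1 - 0.627) = 148.
From dy/dt = 0: 0.0174·148 - 0.39 = 0.0414z*, so z* = 2.19/0.0414 = 52.8.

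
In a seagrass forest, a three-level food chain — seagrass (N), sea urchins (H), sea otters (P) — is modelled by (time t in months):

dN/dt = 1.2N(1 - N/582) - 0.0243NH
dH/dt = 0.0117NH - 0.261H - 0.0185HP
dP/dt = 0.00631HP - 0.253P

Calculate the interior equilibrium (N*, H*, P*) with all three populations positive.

N* ≈ 109, H* ≈ 40.1, P* ≈ 55.1

From dP/dt = 0: 0.00631H* = 0.253, so H* = 40.1.
From dN/dt = 0: 1.2(1 - N*/582) = 0.0243·40.1, giving N* = 582·(1 - 0.812) = 109.
From dH/dt = 0: 0.0117·109 - 0.261 = 0.0185P*, so P* = 1.02/0.0185 = 55.1.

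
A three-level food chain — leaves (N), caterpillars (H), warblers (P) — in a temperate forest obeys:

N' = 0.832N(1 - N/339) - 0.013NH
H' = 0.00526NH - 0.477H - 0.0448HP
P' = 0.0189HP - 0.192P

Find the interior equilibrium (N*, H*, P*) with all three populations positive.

From dP/dt = 0: 0.0189H* = 0.192, so H* = 10.2.
From dN/dt = 0: 0.832(1 - N*/339) = 0.013·10.2, giving N* = 339·(1 - 0.159) = 285.
From dH/dt = 0: 0.00526·285 - 0.477 = 0.0448P*, so P* = 1.02/0.0448 = 22.8.

N* ≈ 285, H* ≈ 10.2, P* ≈ 22.8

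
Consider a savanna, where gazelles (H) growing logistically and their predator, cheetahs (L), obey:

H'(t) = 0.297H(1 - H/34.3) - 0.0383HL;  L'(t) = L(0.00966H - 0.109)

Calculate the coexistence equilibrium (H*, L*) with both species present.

H* ≈ 11.3, L* ≈ 5.2

From dL/dt = 0 with L > 0: 0.00966H* = 0.109, so H* = 11.3.
Substitute into dH/dt = 0: 0.297(1 - 11.3/34.3) = 0.0383L*.
The bracket is 0.671, giving L* = 0.199/0.0383 = 5.2.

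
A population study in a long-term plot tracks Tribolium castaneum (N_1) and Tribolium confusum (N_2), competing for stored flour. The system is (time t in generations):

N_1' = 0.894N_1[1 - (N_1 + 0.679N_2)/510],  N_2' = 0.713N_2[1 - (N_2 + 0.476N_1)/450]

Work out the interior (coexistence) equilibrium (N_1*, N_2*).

Setting both brackets to zero gives the nullclines N_1 + 0.679N_2 = 510 and 0.476N_1 + N_2 = 450.
Substituting N_2 = 450 - 0.476N_1 into the first: N_1(1 - 0.679·0.476) = 510 - 0.679·450.
So N_1* = 204/0.677 = 302, and then N_2* = 450 - 0.476·302 = 306.

N_1* ≈ 302, N_2* ≈ 306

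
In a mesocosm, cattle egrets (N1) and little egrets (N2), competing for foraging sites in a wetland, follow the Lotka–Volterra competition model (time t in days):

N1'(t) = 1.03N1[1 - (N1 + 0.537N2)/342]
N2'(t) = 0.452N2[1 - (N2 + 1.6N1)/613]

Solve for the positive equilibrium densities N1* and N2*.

N1* ≈ 91, N2* ≈ 467

Setting both brackets to zero gives the nullclines N1 + 0.537N2 = 342 and 1.6N1 + N2 = 613.
Substituting N2 = 613 - 1.6N1 into the first: N1(1 - 0.537·1.6) = 342 - 0.537·613.
So N1* = 12.8/0.141 = 91, and then N2* = 613 - 1.6·91 = 467.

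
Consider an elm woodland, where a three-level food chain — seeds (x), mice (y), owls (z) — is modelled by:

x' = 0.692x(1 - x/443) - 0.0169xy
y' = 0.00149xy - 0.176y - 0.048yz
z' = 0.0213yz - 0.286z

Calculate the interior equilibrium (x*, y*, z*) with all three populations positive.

x* ≈ 298, y* ≈ 13.4, z* ≈ 5.58

From dz/dt = 0: 0.0213y* = 0.286, so y* = 13.4.
From dx/dt = 0: 0.692(1 - x*/443) = 0.0169·13.4, giving x* = 443·(1 - 0.328) = 298.
From dy/dt = 0: 0.00149·298 - 0.176 = 0.048z*, so z* = 0.268/0.048 = 5.58.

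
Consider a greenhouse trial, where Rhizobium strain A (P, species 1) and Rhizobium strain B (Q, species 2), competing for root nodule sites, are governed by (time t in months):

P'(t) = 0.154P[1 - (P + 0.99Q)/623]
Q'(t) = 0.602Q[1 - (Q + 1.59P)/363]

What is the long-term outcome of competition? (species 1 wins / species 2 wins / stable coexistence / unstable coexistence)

Compare the nullcline intercepts: K1/α12 = 623/0.99 = 629 > K2 = 363; K2/α21 = 363/1.59 = 228 < K1 = 623.
Since the inequalities point opposite ways, species 1 can invade but species 2 cannot.

species 1 excludes species 2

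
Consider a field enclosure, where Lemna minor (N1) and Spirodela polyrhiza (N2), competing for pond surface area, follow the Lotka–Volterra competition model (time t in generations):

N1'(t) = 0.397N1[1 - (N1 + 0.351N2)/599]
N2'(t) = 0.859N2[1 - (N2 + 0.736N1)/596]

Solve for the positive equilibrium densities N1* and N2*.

Setting both brackets to zero gives the nullclines N1 + 0.351N2 = 599 and 0.736N1 + N2 = 596.
Substituting N2 = 596 - 0.736N1 into the first: N1(1 - 0.351·0.736) = 599 - 0.351·596.
So N1* = 390/0.742 = 526, and then N2* = 596 - 0.736·526 = 209.

N1* ≈ 526, N2* ≈ 209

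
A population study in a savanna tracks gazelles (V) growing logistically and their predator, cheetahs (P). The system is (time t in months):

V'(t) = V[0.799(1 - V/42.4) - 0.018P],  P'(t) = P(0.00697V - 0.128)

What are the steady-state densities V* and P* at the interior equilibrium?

V* ≈ 18.4, P* ≈ 25.2

From dP/dt = 0 with P > 0: 0.00697V* = 0.128, so V* = 18.4.
Substitute into dV/dt = 0: 0.799(1 - 18.4/42.4) = 0.018P*.
The bracket is 0.567, giving P* = 0.453/0.018 = 25.2.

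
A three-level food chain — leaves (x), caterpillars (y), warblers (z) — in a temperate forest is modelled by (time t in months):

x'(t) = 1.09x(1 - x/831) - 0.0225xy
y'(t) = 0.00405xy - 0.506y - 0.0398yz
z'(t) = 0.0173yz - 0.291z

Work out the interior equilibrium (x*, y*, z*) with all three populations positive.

From dz/dt = 0: 0.0173y* = 0.291, so y* = 16.8.
From dx/dt = 0: 1.09(1 - x*/831) = 0.0225·16.8, giving x* = 831·(1 - 0.347) = 542.
From dy/dt = 0: 0.00405·542 - 0.506 = 0.0398z*, so z* = 1.69/0.0398 = 42.5.

x* ≈ 542, y* ≈ 16.8, z* ≈ 42.5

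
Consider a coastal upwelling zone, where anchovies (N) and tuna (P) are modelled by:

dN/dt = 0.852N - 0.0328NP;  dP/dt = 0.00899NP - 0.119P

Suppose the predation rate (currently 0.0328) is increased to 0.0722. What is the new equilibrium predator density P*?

At the interior fixed point, setting dN/dt = 0 with N > 0 fixes P* = (prey growth rate)/(NP coefficient) — independent of the other coefficients.
With the change, P* = 0.852/0.0722 = 11.8; it falls from 26.

P* ≈ 11.8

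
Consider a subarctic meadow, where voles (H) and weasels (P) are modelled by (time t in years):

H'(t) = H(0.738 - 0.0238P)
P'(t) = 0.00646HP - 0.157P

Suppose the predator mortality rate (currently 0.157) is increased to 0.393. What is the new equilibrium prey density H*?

H* ≈ 60.8

At the interior fixed point, setting dP/dt = 0 with P > 0 fixes H* = (predator death rate)/(HP coefficient) — independent of the other coefficients.
With the change, H* = 0.393/0.00646 = 60.8; it rises from 24.3.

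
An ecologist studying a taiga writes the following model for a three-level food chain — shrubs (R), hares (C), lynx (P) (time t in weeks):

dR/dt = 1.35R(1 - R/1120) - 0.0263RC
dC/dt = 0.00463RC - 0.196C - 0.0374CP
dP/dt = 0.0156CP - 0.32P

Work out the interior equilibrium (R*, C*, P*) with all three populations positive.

From dP/dt = 0: 0.0156C* = 0.32, so C* = 20.5.
From dR/dt = 0: 1.35(1 - R*/1120) = 0.0263·20.5, giving R* = 1120·(1 - 0.4) = 672.
From dC/dt = 0: 0.00463·672 - 0.196 = 0.0374P*, so P* = 2.92/0.0374 = 78.

R* ≈ 672, C* ≈ 20.5, P* ≈ 78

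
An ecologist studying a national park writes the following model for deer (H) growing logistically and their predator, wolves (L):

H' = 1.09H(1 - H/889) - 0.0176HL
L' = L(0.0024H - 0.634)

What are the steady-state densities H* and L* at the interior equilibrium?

H* ≈ 264, L* ≈ 43.5

From dL/dt = 0 with L > 0: 0.0024H* = 0.634, so H* = 264.
Substitute into dH/dt = 0: 1.09(1 - 264/889) = 0.0176L*.
The bracket is 0.703, giving L* = 0.766/0.0176 = 43.5.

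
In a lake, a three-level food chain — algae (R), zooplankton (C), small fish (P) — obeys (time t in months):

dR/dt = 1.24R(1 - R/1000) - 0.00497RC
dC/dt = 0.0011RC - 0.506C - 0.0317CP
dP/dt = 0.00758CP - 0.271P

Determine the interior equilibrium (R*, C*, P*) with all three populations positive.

From dP/dt = 0: 0.00758C* = 0.271, so C* = 35.8.
From dR/dt = 0: 1.24(1 - R*/1000) = 0.00497·35.8, giving R* = 1000·(1 - 0.143) = 857.
From dC/dt = 0: 0.0011·857 - 0.506 = 0.0317P*, so P* = 0.436/0.0317 = 13.8.

R* ≈ 857, C* ≈ 35.8, P* ≈ 13.8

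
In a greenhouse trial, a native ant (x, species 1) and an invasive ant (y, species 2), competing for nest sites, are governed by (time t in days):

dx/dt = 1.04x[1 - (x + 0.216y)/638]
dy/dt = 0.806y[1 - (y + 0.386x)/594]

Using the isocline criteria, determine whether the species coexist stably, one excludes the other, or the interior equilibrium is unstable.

Compare the nullcline intercepts: K1/α12 = 638/0.216 = 2950 > K2 = 594; K2/α21 = 594/0.386 = 1540 > K1 = 638.
Since both inequalities hold, each species can invade when rare, so the interior equilibrium is stable.

stable coexistence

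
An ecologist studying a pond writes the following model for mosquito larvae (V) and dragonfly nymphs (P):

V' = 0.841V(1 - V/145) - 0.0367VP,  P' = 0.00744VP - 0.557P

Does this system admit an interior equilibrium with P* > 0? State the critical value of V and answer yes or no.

Threshold V = 74.9; K > 74.9, so yes, the predator persists.

The predator equation gives dP/dt > 0 only when V > 0.557/0.00744 = 74.9.
Without the predator, V → K = 145. Since 145 > 74.9, the predator can invade and persist.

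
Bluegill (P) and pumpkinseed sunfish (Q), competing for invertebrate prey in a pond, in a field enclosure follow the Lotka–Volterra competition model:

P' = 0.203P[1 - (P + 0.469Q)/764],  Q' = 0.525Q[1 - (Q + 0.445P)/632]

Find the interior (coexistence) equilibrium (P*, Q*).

Setting both brackets to zero gives the nullclines P + 0.469Q = 764 and 0.445P + Q = 632.
Substituting Q = 632 - 0.445P into the first: P(1 - 0.469·0.445) = 764 - 0.469·632.
So P* = 468/0.791 = 591, and then Q* = 632 - 0.445·591 = 369.

P* ≈ 591, Q* ≈ 369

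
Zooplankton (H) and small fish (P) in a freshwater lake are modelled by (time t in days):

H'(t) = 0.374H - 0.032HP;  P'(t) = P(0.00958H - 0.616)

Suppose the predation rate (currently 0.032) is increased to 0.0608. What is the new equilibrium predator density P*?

P* ≈ 6.15

At the interior fixed point, setting dH/dt = 0 with H > 0 fixes P* = (prey growth rate)/(HP coefficient) — independent of the other coefficients.
With the change, P* = 0.374/0.0608 = 6.15; it falls from 11.7.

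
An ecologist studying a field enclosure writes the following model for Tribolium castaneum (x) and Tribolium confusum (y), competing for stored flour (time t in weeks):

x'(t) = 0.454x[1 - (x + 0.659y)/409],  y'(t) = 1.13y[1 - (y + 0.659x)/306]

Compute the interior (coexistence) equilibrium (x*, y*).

x* ≈ 367, y* ≈ 64.5

Setting both brackets to zero gives the nullclines x + 0.659y = 409 and 0.659x + y = 306.
Substituting y = 306 - 0.659x into the first: x(1 - 0.659·0.659) = 409 - 0.659·306.
So x* = 207/0.566 = 367, and then y* = 306 - 0.659·367 = 64.5.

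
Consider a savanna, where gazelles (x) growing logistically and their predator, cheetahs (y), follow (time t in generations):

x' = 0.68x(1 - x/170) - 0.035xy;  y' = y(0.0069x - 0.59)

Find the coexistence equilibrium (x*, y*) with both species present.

x* ≈ 85.5, y* ≈ 9.66

From dy/dt = 0 with y > 0: 0.0069x* = 0.59, so x* = 85.5.
Substitute into dx/dt = 0: 0.68(1 - 85.5/170) = 0.035y*.
The bracket is 0.497, giving y* = 0.338/0.035 = 9.66.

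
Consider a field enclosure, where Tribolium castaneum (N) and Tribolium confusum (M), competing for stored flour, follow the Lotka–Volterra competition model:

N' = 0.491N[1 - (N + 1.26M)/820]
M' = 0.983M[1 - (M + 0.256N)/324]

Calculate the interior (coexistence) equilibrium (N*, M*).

Setting both brackets to zero gives the nullclines N + 1.26M = 820 and 0.256N + M = 324.
Substituting M = 324 - 0.256N into the first: N(1 - 1.26·0.256) = 820 - 1.26·324.
So N* = 412/0.677 = 608, and then M* = 324 - 0.256·608 = 168.

N* ≈ 608, M* ≈ 168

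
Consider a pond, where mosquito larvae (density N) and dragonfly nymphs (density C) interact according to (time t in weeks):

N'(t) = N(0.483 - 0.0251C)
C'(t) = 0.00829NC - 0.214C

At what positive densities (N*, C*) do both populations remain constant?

N* ≈ 25.8, C* ≈ 19.2

Set dC/dt = 0 with C > 0: 0.00829N - 0.214 = 0, so N* = 0.214/0.00829 = 25.8.
Set dN/dt = 0 with N > 0: 0.483 - 0.0251C = 0, so C* = 0.483/0.0251 = 19.2.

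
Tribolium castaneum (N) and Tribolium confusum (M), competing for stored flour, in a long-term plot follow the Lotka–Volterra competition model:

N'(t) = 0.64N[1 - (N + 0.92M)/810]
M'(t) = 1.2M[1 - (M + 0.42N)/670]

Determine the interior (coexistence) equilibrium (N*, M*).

Setting both brackets to zero gives the nullclines N + 0.92M = 810 and 0.42N + M = 670.
Substituting M = 670 - 0.42N into the first: N(1 - 0.92·0.42) = 810 - 0.92·670.
So N* = 194/0.614 = 316, and then M* = 670 - 0.42·316 = 537.

N* ≈ 316, M* ≈ 537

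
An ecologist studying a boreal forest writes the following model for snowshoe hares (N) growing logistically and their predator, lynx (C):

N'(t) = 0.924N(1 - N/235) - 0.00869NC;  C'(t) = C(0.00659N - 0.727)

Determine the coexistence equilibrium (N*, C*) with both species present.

From dC/dt = 0 with C > 0: 0.00659N* = 0.727, so N* = 110.
Substitute into dN/dt = 0: 0.924(1 - 110/235) = 0.00869C*.
The bracket is 0.531, giving C* = 0.49/0.00869 = 56.4.

N* ≈ 110, C* ≈ 56.4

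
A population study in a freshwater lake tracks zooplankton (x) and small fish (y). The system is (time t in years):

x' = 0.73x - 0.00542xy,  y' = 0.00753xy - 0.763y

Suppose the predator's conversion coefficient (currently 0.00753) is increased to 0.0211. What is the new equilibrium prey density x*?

x* ≈ 36.2

At the interior fixed point, setting dy/dt = 0 with y > 0 fixes x* = (predator death rate)/(xy coefficient) — independent of the other coefficients.
With the change, x* = 0.763/0.0211 = 36.2; it falls from 101.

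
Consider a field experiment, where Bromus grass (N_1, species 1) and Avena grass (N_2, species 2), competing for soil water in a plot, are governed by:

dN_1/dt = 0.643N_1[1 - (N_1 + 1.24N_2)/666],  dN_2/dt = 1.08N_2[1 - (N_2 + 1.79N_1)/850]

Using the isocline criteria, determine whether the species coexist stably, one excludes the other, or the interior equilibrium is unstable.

Compare the nullcline intercepts: K1/α12 = 666/1.24 = 537 < K2 = 850; K2/α21 = 850/1.79 = 475 < K1 = 666.
Since both are reversed, neither can invade when rare; the interior point is a saddle.

unstable coexistence (outcome depends on initial conditions)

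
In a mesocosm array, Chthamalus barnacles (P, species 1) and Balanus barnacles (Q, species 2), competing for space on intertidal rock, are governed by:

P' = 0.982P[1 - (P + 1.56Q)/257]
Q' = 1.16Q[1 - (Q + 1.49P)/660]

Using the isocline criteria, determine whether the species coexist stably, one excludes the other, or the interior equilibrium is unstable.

species 2 excludes species 1

Compare the nullcline intercepts: K1/α12 = 257/1.56 = 165 < K2 = 660; K2/α21 = 660/1.49 = 443 > K1 = 257.
Since the inequalities point opposite ways, species 2 can invade but species 1 cannot.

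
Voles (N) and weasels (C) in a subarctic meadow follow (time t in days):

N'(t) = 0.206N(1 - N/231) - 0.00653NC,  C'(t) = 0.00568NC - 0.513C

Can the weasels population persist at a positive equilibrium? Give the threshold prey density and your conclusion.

The predator equation gives dC/dt > 0 only when N > 0.513/0.00568 = 90.3.
Without the predator, N → K = 231. Since 231 > 90.3, the predator can invade and persist.

Threshold N = 90.3; K > 90.3, so yes, the predator persists.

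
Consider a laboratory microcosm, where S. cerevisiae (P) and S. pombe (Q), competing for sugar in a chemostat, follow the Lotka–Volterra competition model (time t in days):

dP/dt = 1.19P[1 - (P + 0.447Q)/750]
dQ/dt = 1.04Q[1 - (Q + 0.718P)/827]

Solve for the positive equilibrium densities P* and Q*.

Setting both brackets to zero gives the nullclines P + 0.447Q = 750 and 0.718P + Q = 827.
Substituting Q = 827 - 0.718P into the first: P(1 - 0.447·0.718) = 750 - 0.447·827.
So P* = 380/0.679 = 560, and then Q* = 827 - 0.718·560 = 425.

P* ≈ 560, Q* ≈ 425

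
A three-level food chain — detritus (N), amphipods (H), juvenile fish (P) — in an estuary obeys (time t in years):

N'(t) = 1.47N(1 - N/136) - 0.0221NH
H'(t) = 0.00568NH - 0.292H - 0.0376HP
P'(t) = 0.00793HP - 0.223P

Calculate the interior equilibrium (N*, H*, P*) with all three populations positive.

N* ≈ 78.5, H* ≈ 28.1, P* ≈ 4.09

From dP/dt = 0: 0.00793H* = 0.223, so H* = 28.1.
From dN/dt = 0: 1.47(1 - N*/136) = 0.0221·28.1, giving N* = 136·(1 - 0.423) = 78.5.
From dH/dt = 0: 0.00568·78.5 - 0.292 = 0.0376P*, so P* = 0.154/0.0376 = 4.09.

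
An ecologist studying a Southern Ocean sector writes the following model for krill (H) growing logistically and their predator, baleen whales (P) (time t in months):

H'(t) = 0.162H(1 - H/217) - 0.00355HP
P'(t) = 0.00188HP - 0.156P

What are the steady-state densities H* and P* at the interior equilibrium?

From dP/dt = 0 with P > 0: 0.00188H* = 0.156, so H* = 83.
Substitute into dH/dt = 0: 0.162(1 - 83/217) = 0.00355P*.
The bracket is 0.618, giving P* = 0.1/0.00355 = 28.2.

H* ≈ 83, P* ≈ 28.2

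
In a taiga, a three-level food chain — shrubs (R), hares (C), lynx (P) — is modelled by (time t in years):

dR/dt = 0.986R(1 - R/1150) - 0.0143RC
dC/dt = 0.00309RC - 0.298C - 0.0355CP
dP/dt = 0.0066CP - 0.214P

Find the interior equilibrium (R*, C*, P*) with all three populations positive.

R* ≈ 609, C* ≈ 32.4, P* ≈ 44.6

From dP/dt = 0: 0.0066C* = 0.214, so C* = 32.4.
From dR/dt = 0: 0.986(1 - R*/1150) = 0.0143·32.4, giving R* = 1150·(1 - 0.47) = 609.
From dC/dt = 0: 0.00309·609 - 0.298 = 0.0355P*, so P* = 1.58/0.0355 = 44.6.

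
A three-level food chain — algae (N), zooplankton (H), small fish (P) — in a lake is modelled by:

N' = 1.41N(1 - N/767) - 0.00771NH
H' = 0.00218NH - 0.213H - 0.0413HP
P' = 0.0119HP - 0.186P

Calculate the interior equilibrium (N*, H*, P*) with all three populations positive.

N* ≈ 701, H* ≈ 15.6, P* ≈ 31.9

From dP/dt = 0: 0.0119H* = 0.186, so H* = 15.6.
From dN/dt = 0: 1.41(1 - N*/767) = 0.00771·15.6, giving N* = 767·(1 - 0.0855) = 701.
From dH/dt = 0: 0.00218·701 - 0.213 = 0.0413P*, so P* = 1.32/0.0413 = 31.9.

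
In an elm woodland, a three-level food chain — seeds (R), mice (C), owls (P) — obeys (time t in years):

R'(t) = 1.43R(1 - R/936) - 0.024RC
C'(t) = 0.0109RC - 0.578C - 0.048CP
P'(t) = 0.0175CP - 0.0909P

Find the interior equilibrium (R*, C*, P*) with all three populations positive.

From dP/dt = 0: 0.0175C* = 0.0909, so C* = 5.19.
From dR/dt = 0: 1.43(1 - R*/936) = 0.024·5.19, giving R* = 936·(1 - 0.0872) = 854.
From dC/dt = 0: 0.0109·854 - 0.578 = 0.048P*, so P* = 8.73/0.048 = 182.

R* ≈ 854, C* ≈ 5.19, P* ≈ 182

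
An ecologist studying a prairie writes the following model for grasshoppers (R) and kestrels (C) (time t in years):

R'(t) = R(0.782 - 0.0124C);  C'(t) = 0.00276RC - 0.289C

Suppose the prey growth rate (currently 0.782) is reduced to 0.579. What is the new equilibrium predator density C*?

C* ≈ 46.7

At the interior fixed point, setting dR/dt = 0 with R > 0 fixes C* = (prey growth rate)/(RC coefficient) — independent of the other coefficients.
With the change, C* = 0.579/0.0124 = 46.7; it falls from 63.1.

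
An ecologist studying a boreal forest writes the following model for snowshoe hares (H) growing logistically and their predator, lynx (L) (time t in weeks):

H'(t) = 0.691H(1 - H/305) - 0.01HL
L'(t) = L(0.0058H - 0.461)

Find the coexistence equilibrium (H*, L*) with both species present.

From dL/dt = 0 with L > 0: 0.0058H* = 0.461, so H* = 79.5.
Substitute into dH/dt = 0: 0.691(1 - 79.5/305) = 0.01L*.
The bracket is 0.739, giving L* = 0.511/0.01 = 51.1.

H* ≈ 79.5, L* ≈ 51.1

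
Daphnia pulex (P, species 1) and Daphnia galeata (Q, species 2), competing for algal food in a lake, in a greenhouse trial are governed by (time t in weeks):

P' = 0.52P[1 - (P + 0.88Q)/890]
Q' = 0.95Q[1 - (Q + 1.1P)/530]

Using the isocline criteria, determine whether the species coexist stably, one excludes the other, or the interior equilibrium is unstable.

species 1 excludes species 2

Compare the nullcline intercepts: K1/α12 = 890/0.88 = 1010 > K2 = 530; K2/α21 = 530/1.1 = 482 < K1 = 890.
Since the inequalities point opposite ways, species 1 can invade but species 2 cannot.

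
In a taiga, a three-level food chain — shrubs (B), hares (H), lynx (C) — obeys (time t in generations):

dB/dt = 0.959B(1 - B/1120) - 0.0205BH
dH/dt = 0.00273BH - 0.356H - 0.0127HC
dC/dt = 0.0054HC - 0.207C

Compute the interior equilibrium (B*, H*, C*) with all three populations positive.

B* ≈ 202, H* ≈ 38.3, C* ≈ 15.4

From dC/dt = 0: 0.0054H* = 0.207, so H* = 38.3.
From dB/dt = 0: 0.959(1 - B*/1120) = 0.0205·38.3, giving B* = 1120·(1 - 0.819) = 202.
From dH/dt = 0: 0.00273·202 - 0.356 = 0.0127C*, so C* = 0.196/0.0127 = 15.4.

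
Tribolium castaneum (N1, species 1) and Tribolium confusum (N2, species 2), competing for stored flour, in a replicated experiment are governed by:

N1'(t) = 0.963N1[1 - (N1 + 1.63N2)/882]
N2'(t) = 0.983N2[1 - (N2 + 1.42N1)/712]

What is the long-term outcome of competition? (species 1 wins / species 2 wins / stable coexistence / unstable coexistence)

Compare the nullcline intercepts: K1/α12 = 882/1.63 = 541 < K2 = 712; K2/α21 = 712/1.42 = 501 < K1 = 882.
Since both are reversed, neither can invade when rare; the interior point is a saddle.

unstable coexistence (outcome depends on initial conditions)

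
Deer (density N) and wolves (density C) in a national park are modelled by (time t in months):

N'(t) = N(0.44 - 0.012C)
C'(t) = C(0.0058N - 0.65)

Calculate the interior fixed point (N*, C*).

N* ≈ 112, C* ≈ 36.7

Set dC/dt = 0 with C > 0: 0.0058N - 0.65 = 0, so N* = 0.65/0.0058 = 112.
Set dN/dt = 0 with N > 0: 0.44 - 0.012C = 0, so C* = 0.44/0.012 = 36.7.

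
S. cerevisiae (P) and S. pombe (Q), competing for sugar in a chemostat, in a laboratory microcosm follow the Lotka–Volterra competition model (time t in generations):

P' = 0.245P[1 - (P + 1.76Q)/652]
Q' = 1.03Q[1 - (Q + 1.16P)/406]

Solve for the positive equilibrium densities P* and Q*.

Setting both brackets to zero gives the nullclines P + 1.76Q = 652 and 1.16P + Q = 406.
Substituting Q = 406 - 1.16P into the first: P(1 - 1.76·1.16) = 652 - 1.76·406.
So P* = -62.6/-1.04 = 60.1, and then Q* = 406 - 1.16·60.1 = 336.

P* ≈ 60.1, Q* ≈ 336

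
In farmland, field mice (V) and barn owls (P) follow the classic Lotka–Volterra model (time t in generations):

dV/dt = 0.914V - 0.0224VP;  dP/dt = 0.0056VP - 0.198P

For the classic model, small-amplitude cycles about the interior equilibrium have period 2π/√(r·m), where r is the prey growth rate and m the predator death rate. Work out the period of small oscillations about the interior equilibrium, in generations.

Here r = 0.914 and m = 0.198, so r·m = 0.181.
ω = √0.181 = 0.425 per generation, hence T = 2π/ω ≈ 14.8 generations.

T ≈ 14.8 generations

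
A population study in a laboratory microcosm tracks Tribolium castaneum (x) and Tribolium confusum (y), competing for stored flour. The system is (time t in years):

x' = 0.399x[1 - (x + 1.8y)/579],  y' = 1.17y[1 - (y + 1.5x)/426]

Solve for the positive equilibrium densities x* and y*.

Setting both brackets to zero gives the nullclines x + 1.8y = 579 and 1.5x + y = 426.
Substituting y = 426 - 1.5x into the first: x(1 - 1.8·1.5) = 579 - 1.8·426.
So x* = -188/-1.7 = 110, and then y* = 426 - 1.5·110 = 260.

x* ≈ 110, y* ≈ 260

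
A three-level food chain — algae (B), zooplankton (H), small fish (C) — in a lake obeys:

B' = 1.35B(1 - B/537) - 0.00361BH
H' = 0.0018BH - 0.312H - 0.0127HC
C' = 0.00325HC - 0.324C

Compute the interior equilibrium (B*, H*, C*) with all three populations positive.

From dC/dt = 0: 0.00325H* = 0.324, so H* = 99.7.
From dB/dt = 0: 1.35(1 - B*/537) = 0.00361·99.7, giving B* = 537·(1 - 0.267) = 394.
From dH/dt = 0: 0.0018·394 - 0.312 = 0.0127C*, so C* = 0.397/0.0127 = 31.3.

B* ≈ 394, H* ≈ 99.7, C* ≈ 31.3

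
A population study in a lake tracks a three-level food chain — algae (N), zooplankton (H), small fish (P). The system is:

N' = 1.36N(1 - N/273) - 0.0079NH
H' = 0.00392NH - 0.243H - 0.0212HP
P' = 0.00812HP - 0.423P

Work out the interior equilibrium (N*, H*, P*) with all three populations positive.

N* ≈ 190, H* ≈ 52.1, P* ≈ 23.7

From dP/dt = 0: 0.00812H* = 0.423, so H* = 52.1.
From dN/dt = 0: 1.36(1 - N*/273) = 0.0079·52.1, giving N* = 273·(1 - 0.303) = 190.
From dH/dt = 0: 0.00392·190 - 0.243 = 0.0212P*, so P* = 0.503/0.0212 = 23.7.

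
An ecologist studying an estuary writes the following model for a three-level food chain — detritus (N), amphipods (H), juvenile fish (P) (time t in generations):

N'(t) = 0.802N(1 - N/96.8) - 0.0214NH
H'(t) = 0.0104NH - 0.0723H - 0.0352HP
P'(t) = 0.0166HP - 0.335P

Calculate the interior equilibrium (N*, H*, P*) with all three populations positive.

N* ≈ 44.7, H* ≈ 20.2, P* ≈ 11.1

From dP/dt = 0: 0.0166H* = 0.335, so H* = 20.2.
From dN/dt = 0: 0.802(1 - N*/96.8) = 0.0214·20.2, giving N* = 96.8·(1 - 0.538) = 44.7.
From dH/dt = 0: 0.0104·44.7 - 0.0723 = 0.0352P*, so P* = 0.392/0.0352 = 11.1.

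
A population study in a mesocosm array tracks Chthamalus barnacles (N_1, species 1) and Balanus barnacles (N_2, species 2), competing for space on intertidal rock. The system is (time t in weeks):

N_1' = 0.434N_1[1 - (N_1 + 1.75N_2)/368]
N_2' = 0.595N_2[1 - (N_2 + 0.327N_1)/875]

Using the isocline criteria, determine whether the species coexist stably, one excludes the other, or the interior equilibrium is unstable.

species 2 excludes species 1

Compare the nullcline intercepts: K1/α12 = 368/1.75 = 210 < K2 = 875; K2/α21 = 875/0.327 = 2680 > K1 = 368.
Since the inequalities point opposite ways, species 2 can invade but species 1 cannot.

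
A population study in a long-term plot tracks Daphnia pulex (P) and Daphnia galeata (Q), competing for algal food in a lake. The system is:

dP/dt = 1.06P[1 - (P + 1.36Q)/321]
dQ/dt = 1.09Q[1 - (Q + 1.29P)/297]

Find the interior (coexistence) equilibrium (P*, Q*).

P* ≈ 110, Q* ≈ 155

Setting both brackets to zero gives the nullclines P + 1.36Q = 321 and 1.29P + Q = 297.
Substituting Q = 297 - 1.29P into the first: P(1 - 1.36·1.29) = 321 - 1.36·297.
So P* = -82.9/-0.754 = 110, and then Q* = 297 - 1.29·110 = 155.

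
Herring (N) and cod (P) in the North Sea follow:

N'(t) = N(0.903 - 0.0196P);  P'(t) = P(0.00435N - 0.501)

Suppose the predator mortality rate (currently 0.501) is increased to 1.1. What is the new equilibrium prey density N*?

N* ≈ 253

At the interior fixed point, setting dP/dt = 0 with P > 0 fixes N* = (predator death rate)/(NP coefficient) — independent of the other coefficients.
With the change, N* = 1.1/0.00435 = 253; it rises from 115.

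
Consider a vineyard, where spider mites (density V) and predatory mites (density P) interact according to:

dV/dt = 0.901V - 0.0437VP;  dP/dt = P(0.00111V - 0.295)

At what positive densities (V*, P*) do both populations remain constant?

Set dP/dt = 0 with P > 0: 0.00111V - 0.295 = 0, so V* = 0.295/0.00111 = 266.
Set dV/dt = 0 with V > 0: 0.901 - 0.0437P = 0, so P* = 0.901/0.0437 = 20.6.

V* ≈ 266, P* ≈ 20.6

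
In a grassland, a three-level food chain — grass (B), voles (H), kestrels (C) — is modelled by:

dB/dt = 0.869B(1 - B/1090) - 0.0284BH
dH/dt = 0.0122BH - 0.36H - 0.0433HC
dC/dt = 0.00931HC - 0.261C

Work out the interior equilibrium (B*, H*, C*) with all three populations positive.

From dC/dt = 0: 0.00931H* = 0.261, so H* = 28.
From dB/dt = 0: 0.869(1 - B*/1090) = 0.0284·28, giving B* = 1090·(1 - 0.916) = 91.3.
From dH/dt = 0: 0.0122·91.3 - 0.36 = 0.0433C*, so C* = 0.754/0.0433 = 17.4.

B* ≈ 91.3, H* ≈ 28, C* ≈ 17.4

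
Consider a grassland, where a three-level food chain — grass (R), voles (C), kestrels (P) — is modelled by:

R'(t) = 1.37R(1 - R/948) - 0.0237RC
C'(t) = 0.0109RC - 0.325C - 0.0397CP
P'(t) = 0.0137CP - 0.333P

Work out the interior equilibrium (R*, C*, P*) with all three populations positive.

From dP/dt = 0: 0.0137C* = 0.333, so C* = 24.3.
From dR/dt = 0: 1.37(1 - R*/948) = 0.0237·24.3, giving R* = 948·(1 - 0.42) = 549.
From dC/dt = 0: 0.0109·549 - 0.325 = 0.0397P*, so P* = 5.66/0.0397 = 143.

R* ≈ 549, C* ≈ 24.3, P* ≈ 143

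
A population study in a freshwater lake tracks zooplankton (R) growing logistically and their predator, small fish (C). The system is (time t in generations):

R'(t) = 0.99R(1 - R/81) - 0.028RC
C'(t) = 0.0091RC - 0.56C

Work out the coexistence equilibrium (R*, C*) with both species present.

From dC/dt = 0 with C > 0: 0.0091R* = 0.56, so R* = 61.5.
Substitute into dR/dt = 0: 0.99(1 - 61.5/81) = 0.028C*.
The bracket is 0.24, giving C* = 0.238/0.028 = 8.5.

R* ≈ 61.5, C* ≈ 8.5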